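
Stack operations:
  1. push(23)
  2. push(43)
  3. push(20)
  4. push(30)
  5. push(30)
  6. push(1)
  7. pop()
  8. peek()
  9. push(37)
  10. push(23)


push(23) -> [23]
push(43) -> [23, 43]
push(20) -> [23, 43, 20]
push(30) -> [23, 43, 20, 30]
push(30) -> [23, 43, 20, 30, 30]
push(1) -> [23, 43, 20, 30, 30, 1]
pop()->1, [23, 43, 20, 30, 30]
peek()->30
push(37) -> [23, 43, 20, 30, 30, 37]
push(23) -> [23, 43, 20, 30, 30, 37, 23]

Final stack: [23, 43, 20, 30, 30, 37, 23]


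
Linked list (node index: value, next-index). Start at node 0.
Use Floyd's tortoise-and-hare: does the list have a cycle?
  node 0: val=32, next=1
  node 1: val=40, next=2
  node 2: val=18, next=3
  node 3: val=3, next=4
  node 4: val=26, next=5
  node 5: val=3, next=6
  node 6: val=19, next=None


Floyd's tortoise (slow, +1) and hare (fast, +2):
  init: slow=0, fast=0
  step 1: slow=1, fast=2
  step 2: slow=2, fast=4
  step 3: slow=3, fast=6
  step 4: fast -> None, no cycle

Cycle: no


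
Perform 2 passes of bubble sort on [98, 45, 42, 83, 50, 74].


Initial: [98, 45, 42, 83, 50, 74]
Pass 1: [45, 42, 83, 50, 74, 98] (5 swaps)
Pass 2: [42, 45, 50, 74, 83, 98] (3 swaps)

After 2 passes: [42, 45, 50, 74, 83, 98]


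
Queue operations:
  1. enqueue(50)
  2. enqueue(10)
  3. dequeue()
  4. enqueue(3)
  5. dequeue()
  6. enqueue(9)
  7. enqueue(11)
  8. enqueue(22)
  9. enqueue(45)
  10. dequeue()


enqueue(50) -> [50]
enqueue(10) -> [50, 10]
dequeue()->50, [10]
enqueue(3) -> [10, 3]
dequeue()->10, [3]
enqueue(9) -> [3, 9]
enqueue(11) -> [3, 9, 11]
enqueue(22) -> [3, 9, 11, 22]
enqueue(45) -> [3, 9, 11, 22, 45]
dequeue()->3, [9, 11, 22, 45]

Final queue: [9, 11, 22, 45]


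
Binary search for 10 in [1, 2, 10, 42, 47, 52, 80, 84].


Step 1: lo=0, hi=7, mid=3, val=42
Step 2: lo=0, hi=2, mid=1, val=2
Step 3: lo=2, hi=2, mid=2, val=10

Found at index 2


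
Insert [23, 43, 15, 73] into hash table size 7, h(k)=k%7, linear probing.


Insert 23: h=2 -> slot 2
Insert 43: h=1 -> slot 1
Insert 15: h=1, 2 probes -> slot 3
Insert 73: h=3, 1 probes -> slot 4

Table: [None, 43, 23, 15, 73, None, None]


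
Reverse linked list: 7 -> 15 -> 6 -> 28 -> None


Step 1: curr=7, set curr.next=prev(None) | reversed so far: 7
Step 2: curr=15, set curr.next=prev(7) | reversed so far: 15 -> 7
Step 3: curr=6, set curr.next=prev(15) | reversed so far: 6 -> 15 -> 7
Step 4: curr=28, set curr.next=prev(6) | reversed so far: 28 -> 6 -> 15 -> 7

28 -> 6 -> 15 -> 7 -> None


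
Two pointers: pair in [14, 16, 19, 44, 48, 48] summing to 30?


lo=0(14)+hi=5(48)=62
lo=0(14)+hi=4(48)=62
lo=0(14)+hi=3(44)=58
lo=0(14)+hi=2(19)=33
lo=0(14)+hi=1(16)=30

Yes: 14+16=30


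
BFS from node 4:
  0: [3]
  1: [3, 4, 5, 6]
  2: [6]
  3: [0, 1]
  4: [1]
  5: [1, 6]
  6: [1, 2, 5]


Visit 4, enqueue [1]
Visit 1, enqueue [3, 5, 6]
Visit 3, enqueue [0]
Visit 5, enqueue []
Visit 6, enqueue [2]
Visit 0, enqueue []
Visit 2, enqueue []

BFS order: [4, 1, 3, 5, 6, 0, 2]


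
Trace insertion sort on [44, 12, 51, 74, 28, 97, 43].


Initial: [44, 12, 51, 74, 28, 97, 43]
Insert 12: [12, 44, 51, 74, 28, 97, 43]
Insert 51: [12, 44, 51, 74, 28, 97, 43]
Insert 74: [12, 44, 51, 74, 28, 97, 43]
Insert 28: [12, 28, 44, 51, 74, 97, 43]
Insert 97: [12, 28, 44, 51, 74, 97, 43]
Insert 43: [12, 28, 43, 44, 51, 74, 97]

Sorted: [12, 28, 43, 44, 51, 74, 97]


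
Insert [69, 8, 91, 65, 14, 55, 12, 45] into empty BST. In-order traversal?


Insert 69: root
Insert 8: L from 69
Insert 91: R from 69
Insert 65: L from 69 -> R from 8
Insert 14: L from 69 -> R from 8 -> L from 65
Insert 55: L from 69 -> R from 8 -> L from 65 -> R from 14
Insert 12: L from 69 -> R from 8 -> L from 65 -> L from 14
Insert 45: L from 69 -> R from 8 -> L from 65 -> R from 14 -> L from 55

In-order: [8, 12, 14, 45, 55, 65, 69, 91]


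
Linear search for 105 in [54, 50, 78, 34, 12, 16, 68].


i=0: 54!=105
i=1: 50!=105
i=2: 78!=105
i=3: 34!=105
i=4: 12!=105
i=5: 16!=105
i=6: 68!=105

Not found, 7 comps


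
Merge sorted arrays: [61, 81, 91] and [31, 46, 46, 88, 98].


Take 31 from B
Take 46 from B
Take 46 from B
Take 61 from A
Take 81 from A
Take 88 from B
Take 91 from A

Merged: [31, 46, 46, 61, 81, 88, 91, 98]


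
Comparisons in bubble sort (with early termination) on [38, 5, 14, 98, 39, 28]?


Algorithm: bubble sort (with early termination)
Input: [38, 5, 14, 98, 39, 28]
Sorted: [5, 14, 28, 38, 39, 98]

14


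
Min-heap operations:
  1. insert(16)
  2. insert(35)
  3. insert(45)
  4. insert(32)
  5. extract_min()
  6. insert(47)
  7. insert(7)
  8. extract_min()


insert(16) -> [16]
insert(35) -> [16, 35]
insert(45) -> [16, 35, 45]
insert(32) -> [16, 32, 45, 35]
extract_min()->16, [32, 35, 45]
insert(47) -> [32, 35, 45, 47]
insert(7) -> [7, 32, 45, 47, 35]
extract_min()->7, [32, 35, 45, 47]

Final heap: [32, 35, 45, 47]


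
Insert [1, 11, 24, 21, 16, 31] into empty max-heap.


Insert 1: [1]
Insert 11: [11, 1]
Insert 24: [24, 1, 11]
Insert 21: [24, 21, 11, 1]
Insert 16: [24, 21, 11, 1, 16]
Insert 31: [31, 21, 24, 1, 16, 11]

Final heap: [31, 21, 24, 1, 16, 11]


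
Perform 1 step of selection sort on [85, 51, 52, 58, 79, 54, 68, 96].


Initial: [85, 51, 52, 58, 79, 54, 68, 96]
Step 1: min=51 at 1
  Swap: [51, 85, 52, 58, 79, 54, 68, 96]

After 1 step: [51, 85, 52, 58, 79, 54, 68, 96]


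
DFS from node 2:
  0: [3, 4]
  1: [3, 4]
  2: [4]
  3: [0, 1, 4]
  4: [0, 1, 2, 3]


Visit 2, push [4]
Visit 4, push [3, 1, 0]
Visit 0, push [3]
Visit 3, push [1]
Visit 1, push []

DFS order: [2, 4, 0, 3, 1]


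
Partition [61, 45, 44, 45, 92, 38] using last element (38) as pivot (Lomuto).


Pivot: 38
Place pivot at 0: [38, 45, 44, 45, 92, 61]

Partitioned: [38, 45, 44, 45, 92, 61]


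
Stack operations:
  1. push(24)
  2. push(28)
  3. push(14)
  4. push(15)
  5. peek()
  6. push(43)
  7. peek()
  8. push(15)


push(24) -> [24]
push(28) -> [24, 28]
push(14) -> [24, 28, 14]
push(15) -> [24, 28, 14, 15]
peek()->15
push(43) -> [24, 28, 14, 15, 43]
peek()->43
push(15) -> [24, 28, 14, 15, 43, 15]

Final stack: [24, 28, 14, 15, 43, 15]


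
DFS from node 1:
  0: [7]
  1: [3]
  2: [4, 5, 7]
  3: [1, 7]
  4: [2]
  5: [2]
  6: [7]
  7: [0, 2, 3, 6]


Visit 1, push [3]
Visit 3, push [7]
Visit 7, push [6, 2, 0]
Visit 0, push []
Visit 2, push [5, 4]
Visit 4, push []
Visit 5, push []
Visit 6, push []

DFS order: [1, 3, 7, 0, 2, 4, 5, 6]


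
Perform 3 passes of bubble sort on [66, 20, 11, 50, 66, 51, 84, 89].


Initial: [66, 20, 11, 50, 66, 51, 84, 89]
Pass 1: [20, 11, 50, 66, 51, 66, 84, 89] (4 swaps)
Pass 2: [11, 20, 50, 51, 66, 66, 84, 89] (2 swaps)
Pass 3: [11, 20, 50, 51, 66, 66, 84, 89] (0 swaps)

After 3 passes: [11, 20, 50, 51, 66, 66, 84, 89]


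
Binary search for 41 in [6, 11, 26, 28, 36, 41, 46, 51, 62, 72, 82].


Step 1: lo=0, hi=10, mid=5, val=41

Found at index 5


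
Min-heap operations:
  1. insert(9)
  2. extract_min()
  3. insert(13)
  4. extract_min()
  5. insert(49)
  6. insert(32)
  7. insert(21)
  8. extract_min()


insert(9) -> [9]
extract_min()->9, []
insert(13) -> [13]
extract_min()->13, []
insert(49) -> [49]
insert(32) -> [32, 49]
insert(21) -> [21, 49, 32]
extract_min()->21, [32, 49]

Final heap: [32, 49]


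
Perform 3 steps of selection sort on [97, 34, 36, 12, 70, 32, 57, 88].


Initial: [97, 34, 36, 12, 70, 32, 57, 88]
Step 1: min=12 at 3
  Swap: [12, 34, 36, 97, 70, 32, 57, 88]
Step 2: min=32 at 5
  Swap: [12, 32, 36, 97, 70, 34, 57, 88]
Step 3: min=34 at 5
  Swap: [12, 32, 34, 97, 70, 36, 57, 88]

After 3 steps: [12, 32, 34, 97, 70, 36, 57, 88]


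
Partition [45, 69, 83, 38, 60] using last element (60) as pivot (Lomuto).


Pivot: 60
  45 <= 60: advance i (no swap)
  38 <= 60: swap -> [45, 38, 83, 69, 60]
Place pivot at 2: [45, 38, 60, 69, 83]

Partitioned: [45, 38, 60, 69, 83]


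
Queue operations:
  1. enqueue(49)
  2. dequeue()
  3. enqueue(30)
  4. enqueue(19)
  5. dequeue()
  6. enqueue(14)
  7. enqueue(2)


enqueue(49) -> [49]
dequeue()->49, []
enqueue(30) -> [30]
enqueue(19) -> [30, 19]
dequeue()->30, [19]
enqueue(14) -> [19, 14]
enqueue(2) -> [19, 14, 2]

Final queue: [19, 14, 2]


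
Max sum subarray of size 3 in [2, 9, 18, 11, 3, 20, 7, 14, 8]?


[0:3]: 29
[1:4]: 38
[2:5]: 32
[3:6]: 34
[4:7]: 30
[5:8]: 41
[6:9]: 29

Max: 41 at [5:8]


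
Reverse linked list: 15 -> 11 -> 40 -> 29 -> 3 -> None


Step 1: curr=15, set curr.next=prev(None) | reversed so far: 15
Step 2: curr=11, set curr.next=prev(15) | reversed so far: 11 -> 15
Step 3: curr=40, set curr.next=prev(11) | reversed so far: 40 -> 11 -> 15
Step 4: curr=29, set curr.next=prev(40) | reversed so far: 29 -> 40 -> 11 -> 15
Step 5: curr=3, set curr.next=prev(29) | reversed so far: 3 -> 29 -> 40 -> 11 -> 15

3 -> 29 -> 40 -> 11 -> 15 -> None


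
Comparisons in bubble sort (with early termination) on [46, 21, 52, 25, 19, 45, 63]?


Algorithm: bubble sort (with early termination)
Input: [46, 21, 52, 25, 19, 45, 63]
Sorted: [19, 21, 25, 45, 46, 52, 63]

20


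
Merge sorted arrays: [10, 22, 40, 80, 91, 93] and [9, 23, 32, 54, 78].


Take 9 from B
Take 10 from A
Take 22 from A
Take 23 from B
Take 32 from B
Take 40 from A
Take 54 from B
Take 78 from B

Merged: [9, 10, 22, 23, 32, 40, 54, 78, 80, 91, 93]


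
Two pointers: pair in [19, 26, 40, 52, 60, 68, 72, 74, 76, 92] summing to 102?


lo=0(19)+hi=9(92)=111
lo=0(19)+hi=8(76)=95
lo=1(26)+hi=8(76)=102

Yes: 26+76=102


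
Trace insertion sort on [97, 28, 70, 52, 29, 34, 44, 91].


Initial: [97, 28, 70, 52, 29, 34, 44, 91]
Insert 28: [28, 97, 70, 52, 29, 34, 44, 91]
Insert 70: [28, 70, 97, 52, 29, 34, 44, 91]
Insert 52: [28, 52, 70, 97, 29, 34, 44, 91]
Insert 29: [28, 29, 52, 70, 97, 34, 44, 91]
Insert 34: [28, 29, 34, 52, 70, 97, 44, 91]
Insert 44: [28, 29, 34, 44, 52, 70, 97, 91]
Insert 91: [28, 29, 34, 44, 52, 70, 91, 97]

Sorted: [28, 29, 34, 44, 52, 70, 91, 97]


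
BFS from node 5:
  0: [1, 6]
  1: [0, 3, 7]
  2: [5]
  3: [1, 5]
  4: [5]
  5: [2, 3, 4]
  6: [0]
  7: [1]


Visit 5, enqueue [2, 3, 4]
Visit 2, enqueue []
Visit 3, enqueue [1]
Visit 4, enqueue []
Visit 1, enqueue [0, 7]
Visit 0, enqueue [6]
Visit 7, enqueue []
Visit 6, enqueue []

BFS order: [5, 2, 3, 4, 1, 0, 7, 6]


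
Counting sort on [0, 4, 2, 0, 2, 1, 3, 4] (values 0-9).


Input: [0, 4, 2, 0, 2, 1, 3, 4]
Counts: [2, 1, 2, 1, 2, 0, 0, 0, 0, 0]

Sorted: [0, 0, 1, 2, 2, 3, 4, 4]


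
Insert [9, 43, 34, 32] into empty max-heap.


Insert 9: [9]
Insert 43: [43, 9]
Insert 34: [43, 9, 34]
Insert 32: [43, 32, 34, 9]

Final heap: [43, 32, 34, 9]


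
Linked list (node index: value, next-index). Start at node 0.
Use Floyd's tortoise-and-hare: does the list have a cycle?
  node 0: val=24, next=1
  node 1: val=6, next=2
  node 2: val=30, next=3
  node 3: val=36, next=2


Floyd's tortoise (slow, +1) and hare (fast, +2):
  init: slow=0, fast=0
  step 1: slow=1, fast=2
  step 2: slow=2, fast=2
  slow == fast at node 2: cycle detected

Cycle: yes


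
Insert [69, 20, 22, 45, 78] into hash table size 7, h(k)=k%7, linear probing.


Insert 69: h=6 -> slot 6
Insert 20: h=6, 1 probes -> slot 0
Insert 22: h=1 -> slot 1
Insert 45: h=3 -> slot 3
Insert 78: h=1, 1 probes -> slot 2

Table: [20, 22, 78, 45, None, None, 69]


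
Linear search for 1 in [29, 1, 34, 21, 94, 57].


i=0: 29!=1
i=1: 1==1 found!

Found at 1, 2 comps


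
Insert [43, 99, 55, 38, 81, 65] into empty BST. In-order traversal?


Insert 43: root
Insert 99: R from 43
Insert 55: R from 43 -> L from 99
Insert 38: L from 43
Insert 81: R from 43 -> L from 99 -> R from 55
Insert 65: R from 43 -> L from 99 -> R from 55 -> L from 81

In-order: [38, 43, 55, 65, 81, 99]


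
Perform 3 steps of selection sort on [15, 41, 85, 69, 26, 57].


Initial: [15, 41, 85, 69, 26, 57]
Step 1: min=15 at 0
  Swap: [15, 41, 85, 69, 26, 57]
Step 2: min=26 at 4
  Swap: [15, 26, 85, 69, 41, 57]
Step 3: min=41 at 4
  Swap: [15, 26, 41, 69, 85, 57]

After 3 steps: [15, 26, 41, 69, 85, 57]


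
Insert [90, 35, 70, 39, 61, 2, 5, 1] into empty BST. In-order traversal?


Insert 90: root
Insert 35: L from 90
Insert 70: L from 90 -> R from 35
Insert 39: L from 90 -> R from 35 -> L from 70
Insert 61: L from 90 -> R from 35 -> L from 70 -> R from 39
Insert 2: L from 90 -> L from 35
Insert 5: L from 90 -> L from 35 -> R from 2
Insert 1: L from 90 -> L from 35 -> L from 2

In-order: [1, 2, 5, 35, 39, 61, 70, 90]


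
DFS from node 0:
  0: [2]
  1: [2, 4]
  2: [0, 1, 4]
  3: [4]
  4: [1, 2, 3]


Visit 0, push [2]
Visit 2, push [4, 1]
Visit 1, push [4]
Visit 4, push [3]
Visit 3, push []

DFS order: [0, 2, 1, 4, 3]


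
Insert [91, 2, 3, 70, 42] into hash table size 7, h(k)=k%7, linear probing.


Insert 91: h=0 -> slot 0
Insert 2: h=2 -> slot 2
Insert 3: h=3 -> slot 3
Insert 70: h=0, 1 probes -> slot 1
Insert 42: h=0, 4 probes -> slot 4

Table: [91, 70, 2, 3, 42, None, None]


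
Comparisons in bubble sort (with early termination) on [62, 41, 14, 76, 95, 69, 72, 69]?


Algorithm: bubble sort (with early termination)
Input: [62, 41, 14, 76, 95, 69, 72, 69]
Sorted: [14, 41, 62, 69, 69, 72, 76, 95]

22


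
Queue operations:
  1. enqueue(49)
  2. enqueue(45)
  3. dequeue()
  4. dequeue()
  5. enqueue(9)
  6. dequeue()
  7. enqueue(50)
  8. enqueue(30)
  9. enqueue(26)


enqueue(49) -> [49]
enqueue(45) -> [49, 45]
dequeue()->49, [45]
dequeue()->45, []
enqueue(9) -> [9]
dequeue()->9, []
enqueue(50) -> [50]
enqueue(30) -> [50, 30]
enqueue(26) -> [50, 30, 26]

Final queue: [50, 30, 26]


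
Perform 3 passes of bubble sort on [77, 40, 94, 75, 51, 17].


Initial: [77, 40, 94, 75, 51, 17]
Pass 1: [40, 77, 75, 51, 17, 94] (4 swaps)
Pass 2: [40, 75, 51, 17, 77, 94] (3 swaps)
Pass 3: [40, 51, 17, 75, 77, 94] (2 swaps)

After 3 passes: [40, 51, 17, 75, 77, 94]


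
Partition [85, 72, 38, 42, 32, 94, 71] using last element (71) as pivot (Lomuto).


Pivot: 71
  38 <= 71: swap -> [38, 72, 85, 42, 32, 94, 71]
  42 <= 71: swap -> [38, 42, 85, 72, 32, 94, 71]
  32 <= 71: swap -> [38, 42, 32, 72, 85, 94, 71]
Place pivot at 3: [38, 42, 32, 71, 85, 94, 72]

Partitioned: [38, 42, 32, 71, 85, 94, 72]


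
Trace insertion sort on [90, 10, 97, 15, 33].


Initial: [90, 10, 97, 15, 33]
Insert 10: [10, 90, 97, 15, 33]
Insert 97: [10, 90, 97, 15, 33]
Insert 15: [10, 15, 90, 97, 33]
Insert 33: [10, 15, 33, 90, 97]

Sorted: [10, 15, 33, 90, 97]


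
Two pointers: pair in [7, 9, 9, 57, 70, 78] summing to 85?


lo=0(7)+hi=5(78)=85

Yes: 7+78=85


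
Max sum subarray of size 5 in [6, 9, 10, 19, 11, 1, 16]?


[0:5]: 55
[1:6]: 50
[2:7]: 57

Max: 57 at [2:7]


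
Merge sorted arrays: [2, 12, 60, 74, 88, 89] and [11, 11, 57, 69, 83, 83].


Take 2 from A
Take 11 from B
Take 11 from B
Take 12 from A
Take 57 from B
Take 60 from A
Take 69 from B
Take 74 from A
Take 83 from B
Take 83 from B

Merged: [2, 11, 11, 12, 57, 60, 69, 74, 83, 83, 88, 89]


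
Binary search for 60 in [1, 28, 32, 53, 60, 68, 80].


Step 1: lo=0, hi=6, mid=3, val=53
Step 2: lo=4, hi=6, mid=5, val=68
Step 3: lo=4, hi=4, mid=4, val=60

Found at index 4


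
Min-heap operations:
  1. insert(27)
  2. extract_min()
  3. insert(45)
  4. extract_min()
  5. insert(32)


insert(27) -> [27]
extract_min()->27, []
insert(45) -> [45]
extract_min()->45, []
insert(32) -> [32]

Final heap: [32]


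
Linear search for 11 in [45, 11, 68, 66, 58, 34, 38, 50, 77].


i=0: 45!=11
i=1: 11==11 found!

Found at 1, 2 comps


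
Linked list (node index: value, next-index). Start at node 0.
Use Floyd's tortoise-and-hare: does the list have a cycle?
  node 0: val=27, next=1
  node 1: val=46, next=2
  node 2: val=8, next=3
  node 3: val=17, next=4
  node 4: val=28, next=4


Floyd's tortoise (slow, +1) and hare (fast, +2):
  init: slow=0, fast=0
  step 1: slow=1, fast=2
  step 2: slow=2, fast=4
  step 3: slow=3, fast=4
  step 4: slow=4, fast=4
  slow == fast at node 4: cycle detected

Cycle: yes


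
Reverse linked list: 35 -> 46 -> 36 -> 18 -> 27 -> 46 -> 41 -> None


Step 1: curr=35, set curr.next=prev(None) | reversed so far: 35
Step 2: curr=46, set curr.next=prev(35) | reversed so far: 46 -> 35
Step 3: curr=36, set curr.next=prev(46) | reversed so far: 36 -> 46 -> 35
Step 4: curr=18, set curr.next=prev(36) | reversed so far: 18 -> 36 -> 46 -> 35
Step 5: curr=27, set curr.next=prev(18) | reversed so far: 27 -> 18 -> 36 -> 46 -> 35
Step 6: curr=46, set curr.next=prev(27) | reversed so far: 46 -> 27 -> 18 -> 36 -> 46 -> 35
Step 7: curr=41, set curr.next=prev(46) | reversed so far: 41 -> 46 -> 27 -> 18 -> 36 -> 46 -> 35

41 -> 46 -> 27 -> 18 -> 36 -> 46 -> 35 -> None


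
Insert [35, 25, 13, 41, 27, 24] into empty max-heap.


Insert 35: [35]
Insert 25: [35, 25]
Insert 13: [35, 25, 13]
Insert 41: [41, 35, 13, 25]
Insert 27: [41, 35, 13, 25, 27]
Insert 24: [41, 35, 24, 25, 27, 13]

Final heap: [41, 35, 24, 25, 27, 13]


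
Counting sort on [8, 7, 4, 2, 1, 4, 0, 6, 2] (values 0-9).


Input: [8, 7, 4, 2, 1, 4, 0, 6, 2]
Counts: [1, 1, 2, 0, 2, 0, 1, 1, 1, 0]

Sorted: [0, 1, 2, 2, 4, 4, 6, 7, 8]


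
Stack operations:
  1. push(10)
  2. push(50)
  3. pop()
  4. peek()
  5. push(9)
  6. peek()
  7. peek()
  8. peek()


push(10) -> [10]
push(50) -> [10, 50]
pop()->50, [10]
peek()->10
push(9) -> [10, 9]
peek()->9
peek()->9
peek()->9

Final stack: [10, 9]


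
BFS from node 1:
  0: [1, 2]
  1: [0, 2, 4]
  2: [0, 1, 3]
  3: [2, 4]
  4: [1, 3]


Visit 1, enqueue [0, 2, 4]
Visit 0, enqueue []
Visit 2, enqueue [3]
Visit 4, enqueue []
Visit 3, enqueue []

BFS order: [1, 0, 2, 4, 3]


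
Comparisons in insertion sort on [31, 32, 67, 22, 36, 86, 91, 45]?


Algorithm: insertion sort
Input: [31, 32, 67, 22, 36, 86, 91, 45]
Sorted: [22, 31, 32, 36, 45, 67, 86, 91]

13


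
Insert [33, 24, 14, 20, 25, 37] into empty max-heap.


Insert 33: [33]
Insert 24: [33, 24]
Insert 14: [33, 24, 14]
Insert 20: [33, 24, 14, 20]
Insert 25: [33, 25, 14, 20, 24]
Insert 37: [37, 25, 33, 20, 24, 14]

Final heap: [37, 25, 33, 20, 24, 14]


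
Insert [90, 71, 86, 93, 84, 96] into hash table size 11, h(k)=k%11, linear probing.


Insert 90: h=2 -> slot 2
Insert 71: h=5 -> slot 5
Insert 86: h=9 -> slot 9
Insert 93: h=5, 1 probes -> slot 6
Insert 84: h=7 -> slot 7
Insert 96: h=8 -> slot 8

Table: [None, None, 90, None, None, 71, 93, 84, 96, 86, None]


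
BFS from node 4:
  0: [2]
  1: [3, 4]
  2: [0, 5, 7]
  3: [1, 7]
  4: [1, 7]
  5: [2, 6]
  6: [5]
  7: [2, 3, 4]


Visit 4, enqueue [1, 7]
Visit 1, enqueue [3]
Visit 7, enqueue [2]
Visit 3, enqueue []
Visit 2, enqueue [0, 5]
Visit 0, enqueue []
Visit 5, enqueue [6]
Visit 6, enqueue []

BFS order: [4, 1, 7, 3, 2, 0, 5, 6]


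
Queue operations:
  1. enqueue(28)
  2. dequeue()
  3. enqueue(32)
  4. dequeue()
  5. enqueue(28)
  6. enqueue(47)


enqueue(28) -> [28]
dequeue()->28, []
enqueue(32) -> [32]
dequeue()->32, []
enqueue(28) -> [28]
enqueue(47) -> [28, 47]

Final queue: [28, 47]


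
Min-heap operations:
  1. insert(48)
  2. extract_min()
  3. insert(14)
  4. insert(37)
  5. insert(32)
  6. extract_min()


insert(48) -> [48]
extract_min()->48, []
insert(14) -> [14]
insert(37) -> [14, 37]
insert(32) -> [14, 37, 32]
extract_min()->14, [32, 37]

Final heap: [32, 37]


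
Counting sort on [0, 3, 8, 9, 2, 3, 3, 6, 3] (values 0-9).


Input: [0, 3, 8, 9, 2, 3, 3, 6, 3]
Counts: [1, 0, 1, 4, 0, 0, 1, 0, 1, 1]

Sorted: [0, 2, 3, 3, 3, 3, 6, 8, 9]


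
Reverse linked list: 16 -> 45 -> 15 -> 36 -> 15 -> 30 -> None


Step 1: curr=16, set curr.next=prev(None) | reversed so far: 16
Step 2: curr=45, set curr.next=prev(16) | reversed so far: 45 -> 16
Step 3: curr=15, set curr.next=prev(45) | reversed so far: 15 -> 45 -> 16
Step 4: curr=36, set curr.next=prev(15) | reversed so far: 36 -> 15 -> 45 -> 16
Step 5: curr=15, set curr.next=prev(36) | reversed so far: 15 -> 36 -> 15 -> 45 -> 16
Step 6: curr=30, set curr.next=prev(15) | reversed so far: 30 -> 15 -> 36 -> 15 -> 45 -> 16

30 -> 15 -> 36 -> 15 -> 45 -> 16 -> None


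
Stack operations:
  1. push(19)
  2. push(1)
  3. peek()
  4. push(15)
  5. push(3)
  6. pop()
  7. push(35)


push(19) -> [19]
push(1) -> [19, 1]
peek()->1
push(15) -> [19, 1, 15]
push(3) -> [19, 1, 15, 3]
pop()->3, [19, 1, 15]
push(35) -> [19, 1, 15, 35]

Final stack: [19, 1, 15, 35]


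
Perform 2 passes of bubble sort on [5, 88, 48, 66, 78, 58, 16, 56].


Initial: [5, 88, 48, 66, 78, 58, 16, 56]
Pass 1: [5, 48, 66, 78, 58, 16, 56, 88] (6 swaps)
Pass 2: [5, 48, 66, 58, 16, 56, 78, 88] (3 swaps)

After 2 passes: [5, 48, 66, 58, 16, 56, 78, 88]


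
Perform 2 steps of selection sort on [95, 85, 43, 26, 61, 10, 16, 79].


Initial: [95, 85, 43, 26, 61, 10, 16, 79]
Step 1: min=10 at 5
  Swap: [10, 85, 43, 26, 61, 95, 16, 79]
Step 2: min=16 at 6
  Swap: [10, 16, 43, 26, 61, 95, 85, 79]

After 2 steps: [10, 16, 43, 26, 61, 95, 85, 79]


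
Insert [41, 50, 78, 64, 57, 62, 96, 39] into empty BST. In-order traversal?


Insert 41: root
Insert 50: R from 41
Insert 78: R from 41 -> R from 50
Insert 64: R from 41 -> R from 50 -> L from 78
Insert 57: R from 41 -> R from 50 -> L from 78 -> L from 64
Insert 62: R from 41 -> R from 50 -> L from 78 -> L from 64 -> R from 57
Insert 96: R from 41 -> R from 50 -> R from 78
Insert 39: L from 41

In-order: [39, 41, 50, 57, 62, 64, 78, 96]


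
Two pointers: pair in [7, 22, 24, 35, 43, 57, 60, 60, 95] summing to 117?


lo=0(7)+hi=8(95)=102
lo=1(22)+hi=8(95)=117

Yes: 22+95=117


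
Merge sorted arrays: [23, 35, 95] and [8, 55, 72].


Take 8 from B
Take 23 from A
Take 35 from A
Take 55 from B
Take 72 from B

Merged: [8, 23, 35, 55, 72, 95]


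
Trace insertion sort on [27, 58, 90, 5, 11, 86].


Initial: [27, 58, 90, 5, 11, 86]
Insert 58: [27, 58, 90, 5, 11, 86]
Insert 90: [27, 58, 90, 5, 11, 86]
Insert 5: [5, 27, 58, 90, 11, 86]
Insert 11: [5, 11, 27, 58, 90, 86]
Insert 86: [5, 11, 27, 58, 86, 90]

Sorted: [5, 11, 27, 58, 86, 90]


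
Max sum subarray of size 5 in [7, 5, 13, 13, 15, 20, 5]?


[0:5]: 53
[1:6]: 66
[2:7]: 66

Max: 66 at [1:6]


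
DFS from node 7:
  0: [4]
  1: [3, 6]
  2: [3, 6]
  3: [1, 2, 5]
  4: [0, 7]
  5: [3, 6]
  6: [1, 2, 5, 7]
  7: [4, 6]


Visit 7, push [6, 4]
Visit 4, push [0]
Visit 0, push []
Visit 6, push [5, 2, 1]
Visit 1, push [3]
Visit 3, push [5, 2]
Visit 2, push []
Visit 5, push []

DFS order: [7, 4, 0, 6, 1, 3, 2, 5]


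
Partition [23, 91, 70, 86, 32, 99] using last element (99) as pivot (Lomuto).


Pivot: 99
  23 <= 99: advance i (no swap)
  91 <= 99: advance i (no swap)
  70 <= 99: advance i (no swap)
  86 <= 99: advance i (no swap)
  32 <= 99: advance i (no swap)
Place pivot at 5: [23, 91, 70, 86, 32, 99]

Partitioned: [23, 91, 70, 86, 32, 99]


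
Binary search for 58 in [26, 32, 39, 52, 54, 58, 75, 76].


Step 1: lo=0, hi=7, mid=3, val=52
Step 2: lo=4, hi=7, mid=5, val=58

Found at index 5


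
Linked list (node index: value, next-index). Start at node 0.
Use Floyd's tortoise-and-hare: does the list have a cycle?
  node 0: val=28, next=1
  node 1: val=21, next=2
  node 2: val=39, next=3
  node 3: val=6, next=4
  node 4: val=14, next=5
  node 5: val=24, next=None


Floyd's tortoise (slow, +1) and hare (fast, +2):
  init: slow=0, fast=0
  step 1: slow=1, fast=2
  step 2: slow=2, fast=4
  step 3: fast 4->5->None, no cycle

Cycle: no


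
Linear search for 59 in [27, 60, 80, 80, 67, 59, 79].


i=0: 27!=59
i=1: 60!=59
i=2: 80!=59
i=3: 80!=59
i=4: 67!=59
i=5: 59==59 found!

Found at 5, 6 comps


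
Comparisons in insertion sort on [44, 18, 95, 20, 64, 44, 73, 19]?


Algorithm: insertion sort
Input: [44, 18, 95, 20, 64, 44, 73, 19]
Sorted: [18, 19, 20, 44, 44, 64, 73, 95]

19


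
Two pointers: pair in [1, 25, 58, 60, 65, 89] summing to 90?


lo=0(1)+hi=5(89)=90

Yes: 1+89=90


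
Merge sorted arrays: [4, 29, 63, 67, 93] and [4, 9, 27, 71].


Take 4 from A
Take 4 from B
Take 9 from B
Take 27 from B
Take 29 from A
Take 63 from A
Take 67 from A
Take 71 from B

Merged: [4, 4, 9, 27, 29, 63, 67, 71, 93]


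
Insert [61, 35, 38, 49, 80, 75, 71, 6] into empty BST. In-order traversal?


Insert 61: root
Insert 35: L from 61
Insert 38: L from 61 -> R from 35
Insert 49: L from 61 -> R from 35 -> R from 38
Insert 80: R from 61
Insert 75: R from 61 -> L from 80
Insert 71: R from 61 -> L from 80 -> L from 75
Insert 6: L from 61 -> L from 35

In-order: [6, 35, 38, 49, 61, 71, 75, 80]


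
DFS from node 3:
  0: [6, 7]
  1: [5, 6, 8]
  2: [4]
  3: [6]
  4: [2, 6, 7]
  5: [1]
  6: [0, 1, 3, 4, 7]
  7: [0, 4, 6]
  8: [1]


Visit 3, push [6]
Visit 6, push [7, 4, 1, 0]
Visit 0, push [7]
Visit 7, push [4]
Visit 4, push [2]
Visit 2, push []
Visit 1, push [8, 5]
Visit 5, push []
Visit 8, push []

DFS order: [3, 6, 0, 7, 4, 2, 1, 5, 8]


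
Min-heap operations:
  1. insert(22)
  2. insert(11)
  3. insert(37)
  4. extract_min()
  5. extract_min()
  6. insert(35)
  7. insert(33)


insert(22) -> [22]
insert(11) -> [11, 22]
insert(37) -> [11, 22, 37]
extract_min()->11, [22, 37]
extract_min()->22, [37]
insert(35) -> [35, 37]
insert(33) -> [33, 37, 35]

Final heap: [33, 37, 35]


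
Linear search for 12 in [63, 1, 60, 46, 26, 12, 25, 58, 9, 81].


i=0: 63!=12
i=1: 1!=12
i=2: 60!=12
i=3: 46!=12
i=4: 26!=12
i=5: 12==12 found!

Found at 5, 6 comps


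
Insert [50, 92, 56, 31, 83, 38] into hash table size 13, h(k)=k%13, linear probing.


Insert 50: h=11 -> slot 11
Insert 92: h=1 -> slot 1
Insert 56: h=4 -> slot 4
Insert 31: h=5 -> slot 5
Insert 83: h=5, 1 probes -> slot 6
Insert 38: h=12 -> slot 12

Table: [None, 92, None, None, 56, 31, 83, None, None, None, None, 50, 38]


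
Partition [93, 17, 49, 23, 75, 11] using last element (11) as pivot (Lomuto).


Pivot: 11
Place pivot at 0: [11, 17, 49, 23, 75, 93]

Partitioned: [11, 17, 49, 23, 75, 93]


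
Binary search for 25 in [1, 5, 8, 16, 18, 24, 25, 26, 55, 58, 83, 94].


Step 1: lo=0, hi=11, mid=5, val=24
Step 2: lo=6, hi=11, mid=8, val=55
Step 3: lo=6, hi=7, mid=6, val=25

Found at index 6


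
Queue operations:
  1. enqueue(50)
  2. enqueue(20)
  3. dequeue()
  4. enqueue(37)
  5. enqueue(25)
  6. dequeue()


enqueue(50) -> [50]
enqueue(20) -> [50, 20]
dequeue()->50, [20]
enqueue(37) -> [20, 37]
enqueue(25) -> [20, 37, 25]
dequeue()->20, [37, 25]

Final queue: [37, 25]


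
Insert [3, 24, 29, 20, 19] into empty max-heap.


Insert 3: [3]
Insert 24: [24, 3]
Insert 29: [29, 3, 24]
Insert 20: [29, 20, 24, 3]
Insert 19: [29, 20, 24, 3, 19]

Final heap: [29, 20, 24, 3, 19]


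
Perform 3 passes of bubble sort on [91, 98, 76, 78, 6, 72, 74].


Initial: [91, 98, 76, 78, 6, 72, 74]
Pass 1: [91, 76, 78, 6, 72, 74, 98] (5 swaps)
Pass 2: [76, 78, 6, 72, 74, 91, 98] (5 swaps)
Pass 3: [76, 6, 72, 74, 78, 91, 98] (3 swaps)

After 3 passes: [76, 6, 72, 74, 78, 91, 98]


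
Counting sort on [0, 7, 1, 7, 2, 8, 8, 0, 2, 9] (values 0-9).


Input: [0, 7, 1, 7, 2, 8, 8, 0, 2, 9]
Counts: [2, 1, 2, 0, 0, 0, 0, 2, 2, 1]

Sorted: [0, 0, 1, 2, 2, 7, 7, 8, 8, 9]


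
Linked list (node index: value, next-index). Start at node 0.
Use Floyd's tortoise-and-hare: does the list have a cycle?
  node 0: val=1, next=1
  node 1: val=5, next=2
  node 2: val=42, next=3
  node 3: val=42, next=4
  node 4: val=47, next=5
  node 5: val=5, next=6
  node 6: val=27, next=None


Floyd's tortoise (slow, +1) and hare (fast, +2):
  init: slow=0, fast=0
  step 1: slow=1, fast=2
  step 2: slow=2, fast=4
  step 3: slow=3, fast=6
  step 4: fast -> None, no cycle

Cycle: no


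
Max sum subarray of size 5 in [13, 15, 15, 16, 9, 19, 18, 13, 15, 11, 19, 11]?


[0:5]: 68
[1:6]: 74
[2:7]: 77
[3:8]: 75
[4:9]: 74
[5:10]: 76
[6:11]: 76
[7:12]: 69

Max: 77 at [2:7]


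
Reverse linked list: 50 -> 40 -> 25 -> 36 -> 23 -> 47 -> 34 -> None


Step 1: curr=50, set curr.next=prev(None) | reversed so far: 50
Step 2: curr=40, set curr.next=prev(50) | reversed so far: 40 -> 50
Step 3: curr=25, set curr.next=prev(40) | reversed so far: 25 -> 40 -> 50
Step 4: curr=36, set curr.next=prev(25) | reversed so far: 36 -> 25 -> 40 -> 50
Step 5: curr=23, set curr.next=prev(36) | reversed so far: 23 -> 36 -> 25 -> 40 -> 50
Step 6: curr=47, set curr.next=prev(23) | reversed so far: 47 -> 23 -> 36 -> 25 -> 40 -> 50
Step 7: curr=34, set curr.next=prev(47) | reversed so far: 34 -> 47 -> 23 -> 36 -> 25 -> 40 -> 50

34 -> 47 -> 23 -> 36 -> 25 -> 40 -> 50 -> None


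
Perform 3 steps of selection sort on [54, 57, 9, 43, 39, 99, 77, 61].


Initial: [54, 57, 9, 43, 39, 99, 77, 61]
Step 1: min=9 at 2
  Swap: [9, 57, 54, 43, 39, 99, 77, 61]
Step 2: min=39 at 4
  Swap: [9, 39, 54, 43, 57, 99, 77, 61]
Step 3: min=43 at 3
  Swap: [9, 39, 43, 54, 57, 99, 77, 61]

After 3 steps: [9, 39, 43, 54, 57, 99, 77, 61]


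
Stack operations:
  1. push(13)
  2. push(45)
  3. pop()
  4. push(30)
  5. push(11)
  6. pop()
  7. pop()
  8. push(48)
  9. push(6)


push(13) -> [13]
push(45) -> [13, 45]
pop()->45, [13]
push(30) -> [13, 30]
push(11) -> [13, 30, 11]
pop()->11, [13, 30]
pop()->30, [13]
push(48) -> [13, 48]
push(6) -> [13, 48, 6]

Final stack: [13, 48, 6]


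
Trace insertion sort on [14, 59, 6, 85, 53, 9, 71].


Initial: [14, 59, 6, 85, 53, 9, 71]
Insert 59: [14, 59, 6, 85, 53, 9, 71]
Insert 6: [6, 14, 59, 85, 53, 9, 71]
Insert 85: [6, 14, 59, 85, 53, 9, 71]
Insert 53: [6, 14, 53, 59, 85, 9, 71]
Insert 9: [6, 9, 14, 53, 59, 85, 71]
Insert 71: [6, 9, 14, 53, 59, 71, 85]

Sorted: [6, 9, 14, 53, 59, 71, 85]


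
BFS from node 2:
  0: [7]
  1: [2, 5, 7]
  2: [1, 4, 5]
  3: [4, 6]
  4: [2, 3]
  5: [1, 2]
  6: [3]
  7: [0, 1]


Visit 2, enqueue [1, 4, 5]
Visit 1, enqueue [7]
Visit 4, enqueue [3]
Visit 5, enqueue []
Visit 7, enqueue [0]
Visit 3, enqueue [6]
Visit 0, enqueue []
Visit 6, enqueue []

BFS order: [2, 1, 4, 5, 7, 3, 0, 6]


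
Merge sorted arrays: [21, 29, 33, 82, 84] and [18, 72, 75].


Take 18 from B
Take 21 from A
Take 29 from A
Take 33 from A
Take 72 from B
Take 75 from B

Merged: [18, 21, 29, 33, 72, 75, 82, 84]


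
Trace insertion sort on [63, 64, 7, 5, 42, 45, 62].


Initial: [63, 64, 7, 5, 42, 45, 62]
Insert 64: [63, 64, 7, 5, 42, 45, 62]
Insert 7: [7, 63, 64, 5, 42, 45, 62]
Insert 5: [5, 7, 63, 64, 42, 45, 62]
Insert 42: [5, 7, 42, 63, 64, 45, 62]
Insert 45: [5, 7, 42, 45, 63, 64, 62]
Insert 62: [5, 7, 42, 45, 62, 63, 64]

Sorted: [5, 7, 42, 45, 62, 63, 64]


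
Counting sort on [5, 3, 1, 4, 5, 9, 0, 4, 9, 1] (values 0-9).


Input: [5, 3, 1, 4, 5, 9, 0, 4, 9, 1]
Counts: [1, 2, 0, 1, 2, 2, 0, 0, 0, 2]

Sorted: [0, 1, 1, 3, 4, 4, 5, 5, 9, 9]


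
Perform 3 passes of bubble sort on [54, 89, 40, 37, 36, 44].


Initial: [54, 89, 40, 37, 36, 44]
Pass 1: [54, 40, 37, 36, 44, 89] (4 swaps)
Pass 2: [40, 37, 36, 44, 54, 89] (4 swaps)
Pass 3: [37, 36, 40, 44, 54, 89] (2 swaps)

After 3 passes: [37, 36, 40, 44, 54, 89]


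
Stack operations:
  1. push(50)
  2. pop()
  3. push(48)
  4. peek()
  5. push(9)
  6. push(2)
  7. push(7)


push(50) -> [50]
pop()->50, []
push(48) -> [48]
peek()->48
push(9) -> [48, 9]
push(2) -> [48, 9, 2]
push(7) -> [48, 9, 2, 7]

Final stack: [48, 9, 2, 7]


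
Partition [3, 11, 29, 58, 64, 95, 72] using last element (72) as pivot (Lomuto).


Pivot: 72
  3 <= 72: advance i (no swap)
  11 <= 72: advance i (no swap)
  29 <= 72: advance i (no swap)
  58 <= 72: advance i (no swap)
  64 <= 72: advance i (no swap)
Place pivot at 5: [3, 11, 29, 58, 64, 72, 95]

Partitioned: [3, 11, 29, 58, 64, 72, 95]


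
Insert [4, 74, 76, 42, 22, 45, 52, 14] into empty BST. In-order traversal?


Insert 4: root
Insert 74: R from 4
Insert 76: R from 4 -> R from 74
Insert 42: R from 4 -> L from 74
Insert 22: R from 4 -> L from 74 -> L from 42
Insert 45: R from 4 -> L from 74 -> R from 42
Insert 52: R from 4 -> L from 74 -> R from 42 -> R from 45
Insert 14: R from 4 -> L from 74 -> L from 42 -> L from 22

In-order: [4, 14, 22, 42, 45, 52, 74, 76]


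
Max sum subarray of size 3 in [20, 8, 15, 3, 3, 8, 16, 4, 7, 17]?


[0:3]: 43
[1:4]: 26
[2:5]: 21
[3:6]: 14
[4:7]: 27
[5:8]: 28
[6:9]: 27
[7:10]: 28

Max: 43 at [0:3]


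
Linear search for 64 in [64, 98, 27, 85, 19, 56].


i=0: 64==64 found!

Found at 0, 1 comps


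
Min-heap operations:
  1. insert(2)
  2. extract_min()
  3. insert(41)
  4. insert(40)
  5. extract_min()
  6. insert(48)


insert(2) -> [2]
extract_min()->2, []
insert(41) -> [41]
insert(40) -> [40, 41]
extract_min()->40, [41]
insert(48) -> [41, 48]

Final heap: [41, 48]


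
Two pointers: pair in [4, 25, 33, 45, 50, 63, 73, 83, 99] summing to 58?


lo=0(4)+hi=8(99)=103
lo=0(4)+hi=7(83)=87
lo=0(4)+hi=6(73)=77
lo=0(4)+hi=5(63)=67
lo=0(4)+hi=4(50)=54
lo=1(25)+hi=4(50)=75
lo=1(25)+hi=3(45)=70
lo=1(25)+hi=2(33)=58

Yes: 25+33=58


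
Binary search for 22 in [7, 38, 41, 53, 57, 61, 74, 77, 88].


Step 1: lo=0, hi=8, mid=4, val=57
Step 2: lo=0, hi=3, mid=1, val=38
Step 3: lo=0, hi=0, mid=0, val=7

Not found


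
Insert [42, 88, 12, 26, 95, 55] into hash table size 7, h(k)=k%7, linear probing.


Insert 42: h=0 -> slot 0
Insert 88: h=4 -> slot 4
Insert 12: h=5 -> slot 5
Insert 26: h=5, 1 probes -> slot 6
Insert 95: h=4, 4 probes -> slot 1
Insert 55: h=6, 3 probes -> slot 2

Table: [42, 95, 55, None, 88, 12, 26]


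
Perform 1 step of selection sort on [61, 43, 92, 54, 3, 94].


Initial: [61, 43, 92, 54, 3, 94]
Step 1: min=3 at 4
  Swap: [3, 43, 92, 54, 61, 94]

After 1 step: [3, 43, 92, 54, 61, 94]


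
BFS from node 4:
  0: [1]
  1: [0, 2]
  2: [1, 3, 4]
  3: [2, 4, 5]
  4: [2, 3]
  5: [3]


Visit 4, enqueue [2, 3]
Visit 2, enqueue [1]
Visit 3, enqueue [5]
Visit 1, enqueue [0]
Visit 5, enqueue []
Visit 0, enqueue []

BFS order: [4, 2, 3, 1, 5, 0]


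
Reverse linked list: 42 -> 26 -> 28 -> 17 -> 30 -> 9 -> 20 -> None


Step 1: curr=42, set curr.next=prev(None) | reversed so far: 42
Step 2: curr=26, set curr.next=prev(42) | reversed so far: 26 -> 42
Step 3: curr=28, set curr.next=prev(26) | reversed so far: 28 -> 26 -> 42
Step 4: curr=17, set curr.next=prev(28) | reversed so far: 17 -> 28 -> 26 -> 42
Step 5: curr=30, set curr.next=prev(17) | reversed so far: 30 -> 17 -> 28 -> 26 -> 42
Step 6: curr=9, set curr.next=prev(30) | reversed so far: 9 -> 30 -> 17 -> 28 -> 26 -> 42
Step 7: curr=20, set curr.next=prev(9) | reversed so far: 20 -> 9 -> 30 -> 17 -> 28 -> 26 -> 42

20 -> 9 -> 30 -> 17 -> 28 -> 26 -> 42 -> None


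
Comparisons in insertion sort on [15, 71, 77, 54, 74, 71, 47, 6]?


Algorithm: insertion sort
Input: [15, 71, 77, 54, 74, 71, 47, 6]
Sorted: [6, 15, 47, 54, 71, 71, 74, 77]

23


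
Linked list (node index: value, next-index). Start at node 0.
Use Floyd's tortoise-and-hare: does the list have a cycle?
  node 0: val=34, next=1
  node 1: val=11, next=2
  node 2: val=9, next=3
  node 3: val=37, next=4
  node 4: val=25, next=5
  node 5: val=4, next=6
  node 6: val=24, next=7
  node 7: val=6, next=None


Floyd's tortoise (slow, +1) and hare (fast, +2):
  init: slow=0, fast=0
  step 1: slow=1, fast=2
  step 2: slow=2, fast=4
  step 3: slow=3, fast=6
  step 4: fast 6->7->None, no cycle

Cycle: no


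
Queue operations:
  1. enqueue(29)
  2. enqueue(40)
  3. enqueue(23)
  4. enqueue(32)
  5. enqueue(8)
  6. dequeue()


enqueue(29) -> [29]
enqueue(40) -> [29, 40]
enqueue(23) -> [29, 40, 23]
enqueue(32) -> [29, 40, 23, 32]
enqueue(8) -> [29, 40, 23, 32, 8]
dequeue()->29, [40, 23, 32, 8]

Final queue: [40, 23, 32, 8]


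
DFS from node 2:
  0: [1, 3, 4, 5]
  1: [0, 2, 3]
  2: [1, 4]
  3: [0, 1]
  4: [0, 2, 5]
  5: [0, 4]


Visit 2, push [4, 1]
Visit 1, push [3, 0]
Visit 0, push [5, 4, 3]
Visit 3, push []
Visit 4, push [5]
Visit 5, push []

DFS order: [2, 1, 0, 3, 4, 5]


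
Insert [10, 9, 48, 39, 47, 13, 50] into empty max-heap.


Insert 10: [10]
Insert 9: [10, 9]
Insert 48: [48, 9, 10]
Insert 39: [48, 39, 10, 9]
Insert 47: [48, 47, 10, 9, 39]
Insert 13: [48, 47, 13, 9, 39, 10]
Insert 50: [50, 47, 48, 9, 39, 10, 13]

Final heap: [50, 47, 48, 9, 39, 10, 13]


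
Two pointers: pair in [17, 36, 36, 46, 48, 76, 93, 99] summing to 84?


lo=0(17)+hi=7(99)=116
lo=0(17)+hi=6(93)=110
lo=0(17)+hi=5(76)=93
lo=0(17)+hi=4(48)=65
lo=1(36)+hi=4(48)=84

Yes: 36+48=84


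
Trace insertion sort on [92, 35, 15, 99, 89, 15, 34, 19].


Initial: [92, 35, 15, 99, 89, 15, 34, 19]
Insert 35: [35, 92, 15, 99, 89, 15, 34, 19]
Insert 15: [15, 35, 92, 99, 89, 15, 34, 19]
Insert 99: [15, 35, 92, 99, 89, 15, 34, 19]
Insert 89: [15, 35, 89, 92, 99, 15, 34, 19]
Insert 15: [15, 15, 35, 89, 92, 99, 34, 19]
Insert 34: [15, 15, 34, 35, 89, 92, 99, 19]
Insert 19: [15, 15, 19, 34, 35, 89, 92, 99]

Sorted: [15, 15, 19, 34, 35, 89, 92, 99]


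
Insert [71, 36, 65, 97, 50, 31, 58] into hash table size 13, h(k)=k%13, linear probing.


Insert 71: h=6 -> slot 6
Insert 36: h=10 -> slot 10
Insert 65: h=0 -> slot 0
Insert 97: h=6, 1 probes -> slot 7
Insert 50: h=11 -> slot 11
Insert 31: h=5 -> slot 5
Insert 58: h=6, 2 probes -> slot 8

Table: [65, None, None, None, None, 31, 71, 97, 58, None, 36, 50, None]


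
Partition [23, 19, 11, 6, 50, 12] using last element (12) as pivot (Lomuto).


Pivot: 12
  11 <= 12: swap -> [11, 19, 23, 6, 50, 12]
  6 <= 12: swap -> [11, 6, 23, 19, 50, 12]
Place pivot at 2: [11, 6, 12, 19, 50, 23]

Partitioned: [11, 6, 12, 19, 50, 23]


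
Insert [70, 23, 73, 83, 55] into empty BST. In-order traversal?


Insert 70: root
Insert 23: L from 70
Insert 73: R from 70
Insert 83: R from 70 -> R from 73
Insert 55: L from 70 -> R from 23

In-order: [23, 55, 70, 73, 83]


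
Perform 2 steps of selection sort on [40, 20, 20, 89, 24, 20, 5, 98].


Initial: [40, 20, 20, 89, 24, 20, 5, 98]
Step 1: min=5 at 6
  Swap: [5, 20, 20, 89, 24, 20, 40, 98]
Step 2: min=20 at 1
  Swap: [5, 20, 20, 89, 24, 20, 40, 98]

After 2 steps: [5, 20, 20, 89, 24, 20, 40, 98]


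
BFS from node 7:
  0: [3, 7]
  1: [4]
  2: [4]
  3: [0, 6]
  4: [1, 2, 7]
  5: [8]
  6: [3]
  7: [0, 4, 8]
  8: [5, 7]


Visit 7, enqueue [0, 4, 8]
Visit 0, enqueue [3]
Visit 4, enqueue [1, 2]
Visit 8, enqueue [5]
Visit 3, enqueue [6]
Visit 1, enqueue []
Visit 2, enqueue []
Visit 5, enqueue []
Visit 6, enqueue []

BFS order: [7, 0, 4, 8, 3, 1, 2, 5, 6]


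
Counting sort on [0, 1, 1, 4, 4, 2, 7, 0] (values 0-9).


Input: [0, 1, 1, 4, 4, 2, 7, 0]
Counts: [2, 2, 1, 0, 2, 0, 0, 1, 0, 0]

Sorted: [0, 0, 1, 1, 2, 4, 4, 7]


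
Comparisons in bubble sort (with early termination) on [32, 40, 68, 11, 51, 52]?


Algorithm: bubble sort (with early termination)
Input: [32, 40, 68, 11, 51, 52]
Sorted: [11, 32, 40, 51, 52, 68]

14


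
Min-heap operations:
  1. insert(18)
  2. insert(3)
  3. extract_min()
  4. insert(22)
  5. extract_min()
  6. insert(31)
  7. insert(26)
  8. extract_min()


insert(18) -> [18]
insert(3) -> [3, 18]
extract_min()->3, [18]
insert(22) -> [18, 22]
extract_min()->18, [22]
insert(31) -> [22, 31]
insert(26) -> [22, 31, 26]
extract_min()->22, [26, 31]

Final heap: [26, 31]


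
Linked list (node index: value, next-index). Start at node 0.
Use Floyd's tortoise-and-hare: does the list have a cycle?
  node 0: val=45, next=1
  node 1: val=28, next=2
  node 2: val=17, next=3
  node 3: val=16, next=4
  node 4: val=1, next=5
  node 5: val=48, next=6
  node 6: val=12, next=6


Floyd's tortoise (slow, +1) and hare (fast, +2):
  init: slow=0, fast=0
  step 1: slow=1, fast=2
  step 2: slow=2, fast=4
  step 3: slow=3, fast=6
  step 4: slow=4, fast=6
  step 5: slow=5, fast=6
  step 6: slow=6, fast=6
  slow == fast at node 6: cycle detected

Cycle: yes


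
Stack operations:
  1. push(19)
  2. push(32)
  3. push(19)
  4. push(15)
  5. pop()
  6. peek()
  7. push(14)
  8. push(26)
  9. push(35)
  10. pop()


push(19) -> [19]
push(32) -> [19, 32]
push(19) -> [19, 32, 19]
push(15) -> [19, 32, 19, 15]
pop()->15, [19, 32, 19]
peek()->19
push(14) -> [19, 32, 19, 14]
push(26) -> [19, 32, 19, 14, 26]
push(35) -> [19, 32, 19, 14, 26, 35]
pop()->35, [19, 32, 19, 14, 26]

Final stack: [19, 32, 19, 14, 26]
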